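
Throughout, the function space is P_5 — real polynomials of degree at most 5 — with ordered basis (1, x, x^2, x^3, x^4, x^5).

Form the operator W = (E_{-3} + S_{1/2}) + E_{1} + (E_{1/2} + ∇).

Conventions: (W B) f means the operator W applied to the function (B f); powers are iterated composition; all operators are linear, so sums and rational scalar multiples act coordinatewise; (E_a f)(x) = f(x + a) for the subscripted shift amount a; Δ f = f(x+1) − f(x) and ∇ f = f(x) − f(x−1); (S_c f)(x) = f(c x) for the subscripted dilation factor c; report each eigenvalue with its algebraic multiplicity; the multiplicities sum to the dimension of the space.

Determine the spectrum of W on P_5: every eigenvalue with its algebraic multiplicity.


image of 1: 4
image of x: (7/2)x - 1/2
image of x^2: (13/4)x^2 - x + 37/4
image of x^3: (25/8)x^3 - (3/2)x^2 + (111/4)x - 199/8
image of x^4: (49/16)x^4 - 2x^3 + (111/2)x^2 - (199/2)x + 1297/16
image of x^5: (97/32)x^5 - (5/2)x^4 + (185/2)x^3 - (995/4)x^2 + (6485/16)x - 7711/32
the matrix is upper triangular; its diagonal is (4, 7/2, 13/4, 25/8, 49/16, 97/32)
for a triangular matrix the eigenvalues are the diagonal entries, with algebraic multiplicity their repetition count

λ = 97/32 (multiplicity 1), λ = 49/16 (multiplicity 1), λ = 25/8 (multiplicity 1), λ = 13/4 (multiplicity 1), λ = 7/2 (multiplicity 1), λ = 4 (multiplicity 1)


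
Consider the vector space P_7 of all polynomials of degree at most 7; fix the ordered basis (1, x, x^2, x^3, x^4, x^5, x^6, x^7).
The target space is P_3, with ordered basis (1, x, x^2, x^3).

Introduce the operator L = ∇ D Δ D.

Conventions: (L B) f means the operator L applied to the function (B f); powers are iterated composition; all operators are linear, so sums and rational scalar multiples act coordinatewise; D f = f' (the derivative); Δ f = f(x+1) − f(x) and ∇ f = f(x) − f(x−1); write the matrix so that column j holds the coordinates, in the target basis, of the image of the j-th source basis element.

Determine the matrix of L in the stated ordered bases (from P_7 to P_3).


image of 1: 0
image of x: 0
image of x^2: 0
image of x^3: 0
image of x^4: 24
image of x^5: 120x
image of x^6: 360x^2 + 60
image of x^7: 840x^3 + 420x
each image's coordinates form column j of the matrix

the matrix is [[0, 0, 0, 0, 24, 0, 60, 0]; [0, 0, 0, 0, 0, 120, 0, 420]; [0, 0, 0, 0, 0, 0, 360, 0]; [0, 0, 0, 0, 0, 0, 0, 840]] (rows listed top to bottom)


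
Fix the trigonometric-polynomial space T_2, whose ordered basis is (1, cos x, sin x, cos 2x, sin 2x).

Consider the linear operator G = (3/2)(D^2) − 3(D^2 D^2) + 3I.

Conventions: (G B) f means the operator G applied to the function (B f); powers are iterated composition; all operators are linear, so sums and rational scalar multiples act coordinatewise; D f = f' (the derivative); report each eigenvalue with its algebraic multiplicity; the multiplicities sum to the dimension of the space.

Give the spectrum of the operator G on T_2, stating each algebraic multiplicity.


λ = -51 (multiplicity 2), λ = -3/2 (multiplicity 2), λ = 3 (multiplicity 1)

image of 1: 3
image of cos x: -(3/2)cos x
image of sin x: -(3/2)sin x
image of cos 2x: -51cos 2x
image of sin 2x: -51sin 2x
the matrix is diagonal; its diagonal is (3, -3/2, -3/2, -51, -51)
for a triangular matrix the eigenvalues are the diagonal entries, with algebraic multiplicity their repetition count


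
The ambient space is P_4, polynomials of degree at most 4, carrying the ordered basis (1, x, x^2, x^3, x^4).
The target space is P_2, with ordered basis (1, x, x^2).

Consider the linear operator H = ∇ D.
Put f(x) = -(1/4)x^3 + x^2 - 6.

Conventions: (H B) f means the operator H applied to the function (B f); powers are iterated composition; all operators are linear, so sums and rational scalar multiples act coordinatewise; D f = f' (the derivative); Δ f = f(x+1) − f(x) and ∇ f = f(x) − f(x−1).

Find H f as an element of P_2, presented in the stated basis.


the image equals g(x) = -(3/2)x + 11/4

D f = -(3/4)x^2 + 2x
∇ D f = -(3/2)x + 11/4


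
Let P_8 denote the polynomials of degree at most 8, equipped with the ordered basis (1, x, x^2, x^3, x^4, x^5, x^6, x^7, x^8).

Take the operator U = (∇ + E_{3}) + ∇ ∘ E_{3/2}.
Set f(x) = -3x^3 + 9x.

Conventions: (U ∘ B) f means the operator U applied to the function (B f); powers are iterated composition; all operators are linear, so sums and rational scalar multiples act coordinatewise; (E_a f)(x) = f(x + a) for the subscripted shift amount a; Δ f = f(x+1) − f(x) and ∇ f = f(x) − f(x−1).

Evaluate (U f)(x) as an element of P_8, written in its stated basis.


the result is g(x) = -3x^3 - 45x^2 - 81x - 195/4

∇ f = -9x^2 + 9x + 6
E_{3} f = -3x^3 - 27x^2 - 72x - 54
(∇ + E_{3}) f = -3x^3 - 36x^2 - 63x - 48
E_{3/2} f = -3x^3 - (27/2)x^2 - (45/4)x + 27/8
∇ E_{3/2} f = -9x^2 - 18x - 3/4
((∇ + E_{3}) + ∇ ∘ E_{3/2}) f = -3x^3 - 45x^2 - 81x - 195/4


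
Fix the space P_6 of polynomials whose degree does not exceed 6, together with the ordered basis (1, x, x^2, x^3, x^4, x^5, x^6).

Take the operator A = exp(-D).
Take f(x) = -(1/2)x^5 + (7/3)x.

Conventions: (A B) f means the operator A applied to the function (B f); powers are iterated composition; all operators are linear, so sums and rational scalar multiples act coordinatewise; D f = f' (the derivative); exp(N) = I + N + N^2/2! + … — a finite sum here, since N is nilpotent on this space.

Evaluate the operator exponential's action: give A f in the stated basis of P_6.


g(x) = -(1/2)x^5 + (5/2)x^4 - 5x^3 + 5x^2 - (1/6)x - 11/6

order-1 term: (5/2)x^4 - 7/3
order-2 term: -5x^3
order-3 term: 5x^2
order-4 term: -(5/2)x
order-5 term: 1/2
the series for exp(-D) f terminates at order 5
exp(-D) f = -(1/2)x^5 + (5/2)x^4 - 5x^3 + 5x^2 - (1/6)x - 11/6


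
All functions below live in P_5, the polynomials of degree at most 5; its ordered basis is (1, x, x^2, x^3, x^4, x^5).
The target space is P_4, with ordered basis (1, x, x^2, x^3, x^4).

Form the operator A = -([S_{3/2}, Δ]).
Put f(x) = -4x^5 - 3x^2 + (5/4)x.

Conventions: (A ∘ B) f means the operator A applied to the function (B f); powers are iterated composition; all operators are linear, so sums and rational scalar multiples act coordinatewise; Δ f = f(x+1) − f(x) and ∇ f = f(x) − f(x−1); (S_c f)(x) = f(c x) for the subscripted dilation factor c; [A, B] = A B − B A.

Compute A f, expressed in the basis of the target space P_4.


Δ f = -20x^4 - 40x^3 - 40x^2 - 26x - 23/4
S_{3/2} Δ f = -(405/4)x^4 - 135x^3 - 90x^2 - 39x - 23/4
S_{3/2} f = -(243/8)x^5 - (27/4)x^2 + (15/8)x
Δ S_{3/2} f = -(1215/8)x^4 - (1215/4)x^3 - (1215/4)x^2 - (1323/8)x - 141/4
[S_{3/2}, Δ] f = (405/8)x^4 + (675/4)x^3 + (855/4)x^2 + (1011/8)x + 59/2
(-([S_{3/2}, Δ])) f = -(405/8)x^4 - (675/4)x^3 - (855/4)x^2 - (1011/8)x - 59/2

g(x) = -(405/8)x^4 - (675/4)x^3 - (855/4)x^2 - (1011/8)x - 59/2


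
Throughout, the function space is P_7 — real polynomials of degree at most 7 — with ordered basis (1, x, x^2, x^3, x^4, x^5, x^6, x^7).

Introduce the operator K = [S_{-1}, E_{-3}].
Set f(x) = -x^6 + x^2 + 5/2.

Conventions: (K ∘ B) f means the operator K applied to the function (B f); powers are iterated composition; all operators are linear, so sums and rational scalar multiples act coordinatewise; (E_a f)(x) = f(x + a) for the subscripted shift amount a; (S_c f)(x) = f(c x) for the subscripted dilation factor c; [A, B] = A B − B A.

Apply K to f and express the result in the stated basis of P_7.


the image equals g(x) = -36x^5 - 1080x^3 - 2904x

E_{-3} f = -x^6 + 18x^5 - 135x^4 + 540x^3 - 1214x^2 + 1452x - 1435/2
S_{-1} E_{-3} f = -x^6 - 18x^5 - 135x^4 - 540x^3 - 1214x^2 - 1452x - 1435/2
S_{-1} f = -x^6 + x^2 + 5/2
E_{-3} S_{-1} f = -x^6 + 18x^5 - 135x^4 + 540x^3 - 1214x^2 + 1452x - 1435/2
[S_{-1}, E_{-3}] f = -36x^5 - 1080x^3 - 2904x


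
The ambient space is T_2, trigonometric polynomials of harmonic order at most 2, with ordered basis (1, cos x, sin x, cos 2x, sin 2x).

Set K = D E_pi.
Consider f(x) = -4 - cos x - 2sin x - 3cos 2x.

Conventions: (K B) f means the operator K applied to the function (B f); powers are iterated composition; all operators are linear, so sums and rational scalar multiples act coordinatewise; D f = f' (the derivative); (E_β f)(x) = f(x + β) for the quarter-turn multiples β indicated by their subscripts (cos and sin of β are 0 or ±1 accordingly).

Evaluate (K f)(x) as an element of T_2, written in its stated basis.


the result is g(x) = 2cos x - sin x + 6sin 2x

E_pi f = -4 + cos x + 2sin x - 3cos 2x
D E_pi f = 2cos x - sin x + 6sin 2x


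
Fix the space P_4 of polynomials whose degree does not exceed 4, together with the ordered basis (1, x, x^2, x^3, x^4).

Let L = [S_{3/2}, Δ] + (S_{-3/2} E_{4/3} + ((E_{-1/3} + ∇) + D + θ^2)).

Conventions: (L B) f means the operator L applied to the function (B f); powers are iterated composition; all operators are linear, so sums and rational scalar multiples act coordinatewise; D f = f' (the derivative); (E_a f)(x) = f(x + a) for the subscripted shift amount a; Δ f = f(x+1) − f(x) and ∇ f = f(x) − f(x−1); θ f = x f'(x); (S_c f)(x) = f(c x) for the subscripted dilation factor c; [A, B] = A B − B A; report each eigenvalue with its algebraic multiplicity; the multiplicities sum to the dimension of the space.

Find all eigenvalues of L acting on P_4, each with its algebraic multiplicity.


image of 1: 2
image of x: (1/2)x + 5/2
image of x^2: (29/4)x^2 - (13/6)x - 13/36
image of x^3: (53/8)x^3 + (85/8)x^2 - (391/24)x + 23/24
image of x^4: (353/16)x^4 - (217/12)x^3 + (43/24)x^2 - (2659/108)x - 2449/1296
the matrix is upper triangular; its diagonal is (2, 1/2, 29/4, 53/8, 353/16)
for a triangular matrix the eigenvalues are the diagonal entries, with algebraic multiplicity their repetition count

λ = 1/2 (multiplicity 1), λ = 2 (multiplicity 1), λ = 53/8 (multiplicity 1), λ = 29/4 (multiplicity 1), λ = 353/16 (multiplicity 1)


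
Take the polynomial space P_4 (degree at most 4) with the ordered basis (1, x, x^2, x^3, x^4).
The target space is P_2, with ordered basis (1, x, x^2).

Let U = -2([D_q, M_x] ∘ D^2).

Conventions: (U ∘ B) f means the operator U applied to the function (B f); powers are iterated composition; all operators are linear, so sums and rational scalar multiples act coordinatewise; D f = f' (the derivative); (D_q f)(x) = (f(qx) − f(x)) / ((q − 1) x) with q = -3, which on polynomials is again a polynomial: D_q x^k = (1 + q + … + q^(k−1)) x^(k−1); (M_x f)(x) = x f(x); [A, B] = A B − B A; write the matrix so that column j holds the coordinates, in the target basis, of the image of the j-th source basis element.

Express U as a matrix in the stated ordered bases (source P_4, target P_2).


the matrix is [[0, 0, -4, 0, 0]; [0, 0, 0, 36, 0]; [0, 0, 0, 0, -216]] (rows listed top to bottom)

image of 1: 0
image of x: 0
image of x^2: -4
image of x^3: 36x
image of x^4: -216x^2
each image's coordinates form column j of the matrix


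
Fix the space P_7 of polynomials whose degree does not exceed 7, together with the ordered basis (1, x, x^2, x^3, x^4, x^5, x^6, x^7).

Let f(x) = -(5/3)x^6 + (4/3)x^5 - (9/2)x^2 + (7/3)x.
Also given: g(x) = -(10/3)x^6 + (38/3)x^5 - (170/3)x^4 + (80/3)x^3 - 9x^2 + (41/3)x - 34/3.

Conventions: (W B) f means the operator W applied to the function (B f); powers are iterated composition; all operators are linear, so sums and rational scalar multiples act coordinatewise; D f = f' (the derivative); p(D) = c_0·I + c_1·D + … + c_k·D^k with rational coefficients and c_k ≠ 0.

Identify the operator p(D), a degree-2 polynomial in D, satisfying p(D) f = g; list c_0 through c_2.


D^0 f = -(5/3)x^6 + (4/3)x^5 - (9/2)x^2 + (7/3)x
D^1 f = -10x^5 + (20/3)x^4 - 9x + 7/3
D^2 f = -50x^4 + (80/3)x^3 - 9
matching coefficients of g against c_0 f + c_1 Df + … from the top degree down determines the c_i
solution: c_0 = 2, c_1 = -1, c_2 = 1

c_0 = 2, c_1 = -1, c_2 = 1


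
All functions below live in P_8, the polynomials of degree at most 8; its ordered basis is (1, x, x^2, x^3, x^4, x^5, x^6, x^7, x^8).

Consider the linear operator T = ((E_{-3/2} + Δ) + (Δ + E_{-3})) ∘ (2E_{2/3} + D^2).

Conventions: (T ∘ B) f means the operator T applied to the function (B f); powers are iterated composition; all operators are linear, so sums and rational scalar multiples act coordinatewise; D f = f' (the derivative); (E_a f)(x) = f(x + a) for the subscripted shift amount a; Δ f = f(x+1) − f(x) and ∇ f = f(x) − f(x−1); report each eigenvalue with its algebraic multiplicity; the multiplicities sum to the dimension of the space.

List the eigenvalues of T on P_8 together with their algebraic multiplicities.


λ = 4 (multiplicity 9)

image of 1: 4
image of x: 4x - 7/3
image of x^2: 4x^2 - (14/3)x + 461/18
image of x^3: 4x^3 - 7x^2 + (461/6)x - 2617/108
image of x^4: 4x^4 - (28/3)x^3 + (461/3)x^2 - (2617/27)x + 161561/648
image of x^5: 4x^5 - (35/3)x^4 + (2305/9)x^3 - (13085/54)x^2 + (807805/648)x - 2549437/3888
image of x^6: 4x^6 - 14x^5 + (2305/6)x^4 - (13085/27)x^3 + (807805/216)x^2 - (2549437/648)x + 71166629/23328
image of x^7: 4x^7 - (49/3)x^6 + (3227/6)x^5 - (91595/108)x^4 + (5654635/648)x^3 - (17846059/1296)x^2 + (498166403/23328)x - 1546921537/139968
image of x^8: 4x^8 - (56/3)x^7 + (6454/9)x^6 - (36638/27)x^5 + (5654635/324)x^4 - (17846059/486)x^3 + (498166403/5832)x^2 - (1546921537/17496)x + 36590121425/839808
the matrix is upper triangular; its diagonal is (4, 4, 4, 4, 4, 4, 4, 4, 4)
for a triangular matrix the eigenvalues are the diagonal entries, with algebraic multiplicity their repetition count


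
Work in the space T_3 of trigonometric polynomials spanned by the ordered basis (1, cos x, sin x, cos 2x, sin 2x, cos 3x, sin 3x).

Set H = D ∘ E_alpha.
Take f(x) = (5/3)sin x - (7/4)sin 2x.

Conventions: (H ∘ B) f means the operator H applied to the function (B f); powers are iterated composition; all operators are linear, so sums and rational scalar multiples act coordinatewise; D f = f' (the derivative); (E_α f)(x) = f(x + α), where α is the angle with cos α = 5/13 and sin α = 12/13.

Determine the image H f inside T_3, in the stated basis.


E_alpha f = (20/13)cos x + (25/39)sin x - (210/169)cos 2x + (833/676)sin 2x
D E_alpha f = (25/39)cos x - (20/13)sin x + (833/338)cos 2x + (420/169)sin 2x

the result is g(x) = (25/39)cos x - (20/13)sin x + (833/338)cos 2x + (420/169)sin 2x


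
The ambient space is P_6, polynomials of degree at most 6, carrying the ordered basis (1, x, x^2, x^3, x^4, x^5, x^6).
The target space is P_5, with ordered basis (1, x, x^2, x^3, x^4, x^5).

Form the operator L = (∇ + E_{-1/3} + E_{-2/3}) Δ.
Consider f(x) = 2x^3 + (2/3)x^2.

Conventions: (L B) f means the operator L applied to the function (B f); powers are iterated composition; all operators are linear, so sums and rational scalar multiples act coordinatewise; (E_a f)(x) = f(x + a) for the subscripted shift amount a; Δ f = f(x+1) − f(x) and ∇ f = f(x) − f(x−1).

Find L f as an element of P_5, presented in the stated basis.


g(x) = 12x^2 + (44/3)x + 8/3

Δ f = 6x^2 + (22/3)x + 8/3
∇ Δ f = 12x + 4/3
E_{-1/3} Δ f = 6x^2 + (10/3)x + 8/9
E_{-2/3} Δ f = 6x^2 - (2/3)x + 4/9
(∇ + E_{-1/3} + E_{-2/3}) Δ f = 12x^2 + (44/3)x + 8/3


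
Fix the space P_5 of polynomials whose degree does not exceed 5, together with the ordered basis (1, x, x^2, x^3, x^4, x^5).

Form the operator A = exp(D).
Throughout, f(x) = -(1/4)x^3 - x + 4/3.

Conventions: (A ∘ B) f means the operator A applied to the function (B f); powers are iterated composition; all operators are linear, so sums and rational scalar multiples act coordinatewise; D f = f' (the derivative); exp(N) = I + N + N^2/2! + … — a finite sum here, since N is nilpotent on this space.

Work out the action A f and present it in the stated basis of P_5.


order-1 term: -(3/4)x^2 - 1
order-2 term: -(3/4)x
order-3 term: -1/4
the series for exp(D) f terminates at order 3
exp(D) f = -(1/4)x^3 - (3/4)x^2 - (7/4)x + 1/12

g(x) = -(1/4)x^3 - (3/4)x^2 - (7/4)x + 1/12


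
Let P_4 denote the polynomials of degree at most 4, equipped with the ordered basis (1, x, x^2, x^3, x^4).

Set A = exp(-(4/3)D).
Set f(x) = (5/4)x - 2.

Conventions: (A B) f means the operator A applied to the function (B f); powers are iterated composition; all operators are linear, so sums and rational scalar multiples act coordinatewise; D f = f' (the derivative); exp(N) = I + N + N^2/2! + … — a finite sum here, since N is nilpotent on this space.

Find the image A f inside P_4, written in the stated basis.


order-1 term: -5/3
the series for exp(-(4/3)D) f terminates at order 1
exp(-(4/3)D) f = (5/4)x - 11/3

the image equals g(x) = (5/4)x - 11/3


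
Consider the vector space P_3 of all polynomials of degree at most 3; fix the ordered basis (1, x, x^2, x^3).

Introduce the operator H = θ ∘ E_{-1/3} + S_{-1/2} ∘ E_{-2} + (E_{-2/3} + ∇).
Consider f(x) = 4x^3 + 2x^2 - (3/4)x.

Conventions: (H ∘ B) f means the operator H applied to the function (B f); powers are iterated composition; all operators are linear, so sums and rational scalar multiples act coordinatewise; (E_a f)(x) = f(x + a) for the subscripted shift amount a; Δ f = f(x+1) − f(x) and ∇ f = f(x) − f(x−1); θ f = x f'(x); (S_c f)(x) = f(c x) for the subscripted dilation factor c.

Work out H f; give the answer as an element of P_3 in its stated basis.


E_{-1/3} f = 4x^3 - 2x^2 - (3/4)x + 35/108
θ E_{-1/3} f = 12x^3 - 4x^2 - (3/4)x
E_{-2} f = 4x^3 - 22x^2 + (157/4)x - 45/2
S_{-1/2} E_{-2} f = -(1/2)x^3 - (11/2)x^2 - (157/8)x - 45/2
E_{-2/3} f = 4x^3 - 6x^2 + (23/12)x + 11/54
∇ f = 12x^2 - 8x + 5/4
(E_{-2/3} + ∇) f = 4x^3 + 6x^2 - (73/12)x + 157/108
(θ ∘ E_{-1/3} + S_{-1/2} ∘ E_{-2} + (E_{-2/3} + ∇)) f = (31/2)x^3 - (7/2)x^2 - (635/24)x - 2273/108

the result is g(x) = (31/2)x^3 - (7/2)x^2 - (635/24)x - 2273/108


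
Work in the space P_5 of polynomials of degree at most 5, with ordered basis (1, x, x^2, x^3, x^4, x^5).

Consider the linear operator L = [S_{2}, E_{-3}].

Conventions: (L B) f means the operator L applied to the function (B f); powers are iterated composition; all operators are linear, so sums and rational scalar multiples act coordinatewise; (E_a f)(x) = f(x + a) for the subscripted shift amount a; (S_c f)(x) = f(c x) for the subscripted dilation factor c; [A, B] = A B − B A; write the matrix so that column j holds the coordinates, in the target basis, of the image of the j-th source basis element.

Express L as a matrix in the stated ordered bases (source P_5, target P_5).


image of 1: 0
image of x: 3
image of x^2: 12x - 27
image of x^3: 36x^2 - 162x + 189
image of x^4: 96x^3 - 648x^2 + 1512x - 1215
image of x^5: 240x^4 - 2160x^3 + 7560x^2 - 12150x + 7533
each image's coordinates form column j of the matrix

the matrix is [[0, 3, -27, 189, -1215, 7533]; [0, 0, 12, -162, 1512, -12150]; [0, 0, 0, 36, -648, 7560]; [0, 0, 0, 0, 96, -2160]; [0, 0, 0, 0, 0, 240]; [0, 0, 0, 0, 0, 0]] (rows listed top to bottom)


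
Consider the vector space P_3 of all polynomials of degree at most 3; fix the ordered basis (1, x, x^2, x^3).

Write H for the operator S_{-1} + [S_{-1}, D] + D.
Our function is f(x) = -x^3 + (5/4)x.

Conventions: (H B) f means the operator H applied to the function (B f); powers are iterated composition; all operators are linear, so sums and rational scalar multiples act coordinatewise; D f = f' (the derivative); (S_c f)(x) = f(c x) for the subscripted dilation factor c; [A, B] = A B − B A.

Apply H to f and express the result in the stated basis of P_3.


S_{-1} f = x^3 - (5/4)x
D f = -3x^2 + 5/4
S_{-1} D f = -3x^2 + 5/4
S_{-1} f = x^3 - (5/4)x
D S_{-1} f = 3x^2 - 5/4
[S_{-1}, D] f = -6x^2 + 5/2
D f = -3x^2 + 5/4
(S_{-1} + [S_{-1}, D] + D) f = x^3 - 9x^2 - (5/4)x + 15/4

the result is g(x) = x^3 - 9x^2 - (5/4)x + 15/4


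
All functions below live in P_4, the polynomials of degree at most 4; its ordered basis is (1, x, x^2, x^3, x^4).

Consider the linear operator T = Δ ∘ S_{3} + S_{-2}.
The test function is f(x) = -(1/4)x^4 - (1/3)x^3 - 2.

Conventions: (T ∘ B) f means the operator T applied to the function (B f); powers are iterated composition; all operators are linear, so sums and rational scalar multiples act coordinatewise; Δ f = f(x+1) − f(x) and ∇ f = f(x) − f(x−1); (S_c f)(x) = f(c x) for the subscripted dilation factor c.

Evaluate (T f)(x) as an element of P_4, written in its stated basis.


S_{3} f = -(81/4)x^4 - 9x^3 - 2
Δ S_{3} f = -81x^3 - (297/2)x^2 - 108x - 117/4
S_{-2} f = -4x^4 + (8/3)x^3 - 2
(Δ ∘ S_{3} + S_{-2}) f = -4x^4 - (235/3)x^3 - (297/2)x^2 - 108x - 125/4

the image equals g(x) = -4x^4 - (235/3)x^3 - (297/2)x^2 - 108x - 125/4


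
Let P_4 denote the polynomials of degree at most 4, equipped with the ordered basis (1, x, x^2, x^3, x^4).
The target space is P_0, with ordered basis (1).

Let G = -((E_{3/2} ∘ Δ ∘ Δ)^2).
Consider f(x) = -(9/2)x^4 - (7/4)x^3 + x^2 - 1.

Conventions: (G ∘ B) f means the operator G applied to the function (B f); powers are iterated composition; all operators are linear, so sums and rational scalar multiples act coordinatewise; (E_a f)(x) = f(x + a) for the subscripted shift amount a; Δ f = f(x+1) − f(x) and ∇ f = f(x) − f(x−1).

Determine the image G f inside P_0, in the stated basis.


the result is g(x) = 108

Δ f = -18x^3 - (129/4)x^2 - (85/4)x - 21/4
Δ Δ f = -54x^2 - (237/2)x - 143/2
E_{3/2} Δ Δ f = -54x^2 - (561/2)x - 1483/4
Δ (E_{3/2} ∘ Δ ∘ Δ) f = -108x - 669/2
Δ Δ (E_{3/2} ∘ Δ ∘ Δ) f = -108
E_{3/2} Δ Δ (E_{3/2} ∘ Δ ∘ Δ) f = -108
(-((E_{3/2} ∘ Δ ∘ Δ)^2)) f = 108


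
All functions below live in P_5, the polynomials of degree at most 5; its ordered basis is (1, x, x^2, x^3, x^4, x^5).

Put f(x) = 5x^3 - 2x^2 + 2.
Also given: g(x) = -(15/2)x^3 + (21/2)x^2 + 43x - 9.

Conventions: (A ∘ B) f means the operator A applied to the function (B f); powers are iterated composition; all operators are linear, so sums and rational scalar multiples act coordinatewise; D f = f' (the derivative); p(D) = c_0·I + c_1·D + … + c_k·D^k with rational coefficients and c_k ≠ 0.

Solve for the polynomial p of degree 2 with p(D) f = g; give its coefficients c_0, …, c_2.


D^0 f = 5x^3 - 2x^2 + 2
D^1 f = 15x^2 - 4x
D^2 f = 30x - 4
matching coefficients of g against c_0 f + c_1 Df + … from the top degree down determines the c_i
solution: c_0 = -3/2, c_1 = 1/2, c_2 = 3/2

p(D) = -(3/2)·I + (1/2)·D + (3/2)·D^2, i.e. c_0 = -3/2, c_1 = 1/2, c_2 = 3/2


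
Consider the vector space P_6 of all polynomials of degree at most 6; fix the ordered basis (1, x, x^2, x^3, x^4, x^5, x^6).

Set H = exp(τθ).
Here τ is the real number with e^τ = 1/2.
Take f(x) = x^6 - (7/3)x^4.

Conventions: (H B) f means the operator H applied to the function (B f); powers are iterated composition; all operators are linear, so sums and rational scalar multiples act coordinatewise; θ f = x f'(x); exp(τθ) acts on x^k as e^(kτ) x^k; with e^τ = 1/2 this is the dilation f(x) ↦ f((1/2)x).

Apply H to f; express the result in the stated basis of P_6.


g(x) = (1/64)x^6 - (7/48)x^4

exp(τθ) x^k = e^(kτ) x^k; with e^τ = 1/2 this sends x^k to (1/2)^k x^k
x^4 ↦ 1/16 x^4
x^6 ↦ 1/64 x^6
applying this coordinatewise to f: exp(τθ) f = (1/64)x^6 - (7/48)x^4


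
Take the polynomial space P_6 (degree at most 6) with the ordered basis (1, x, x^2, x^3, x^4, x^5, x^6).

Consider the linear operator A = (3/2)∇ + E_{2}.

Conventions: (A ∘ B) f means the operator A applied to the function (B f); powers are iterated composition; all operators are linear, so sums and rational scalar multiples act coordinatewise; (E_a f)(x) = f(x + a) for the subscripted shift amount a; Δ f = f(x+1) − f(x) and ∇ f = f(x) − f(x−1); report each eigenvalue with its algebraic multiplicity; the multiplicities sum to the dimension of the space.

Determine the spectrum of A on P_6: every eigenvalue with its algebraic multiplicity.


λ = 1 (multiplicity 7)

image of 1: 1
image of x: x + 7/2
image of x^2: x^2 + 7x + 5/2
image of x^3: x^3 + (21/2)x^2 + (15/2)x + 19/2
image of x^4: x^4 + 14x^3 + 15x^2 + 38x + 29/2
image of x^5: x^5 + (35/2)x^4 + 25x^3 + 95x^2 + (145/2)x + 67/2
image of x^6: x^6 + 21x^5 + (75/2)x^4 + 190x^3 + (435/2)x^2 + 201x + 125/2
the matrix is upper triangular; its diagonal is (1, 1, 1, 1, 1, 1, 1)
for a triangular matrix the eigenvalues are the diagonal entries, with algebraic multiplicity their repetition count


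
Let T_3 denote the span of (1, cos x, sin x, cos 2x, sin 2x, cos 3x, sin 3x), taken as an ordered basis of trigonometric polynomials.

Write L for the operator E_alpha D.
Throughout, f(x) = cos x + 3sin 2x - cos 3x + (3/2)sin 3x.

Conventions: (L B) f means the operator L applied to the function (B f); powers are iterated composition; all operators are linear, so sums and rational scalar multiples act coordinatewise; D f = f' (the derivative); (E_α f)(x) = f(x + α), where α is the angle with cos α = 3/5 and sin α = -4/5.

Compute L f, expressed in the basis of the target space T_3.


the result is g(x) = (4/5)cos x - (3/5)sin x - (42/25)cos 2x + (144/25)sin 2x - (1317/250)cos 3x - (153/125)sin 3x

D f = -sin x + 6cos 2x + (9/2)cos 3x + 3sin 3x
E_alpha D f = (4/5)cos x - (3/5)sin x - (42/25)cos 2x + (144/25)sin 2x - (1317/250)cos 3x - (153/125)sin 3x


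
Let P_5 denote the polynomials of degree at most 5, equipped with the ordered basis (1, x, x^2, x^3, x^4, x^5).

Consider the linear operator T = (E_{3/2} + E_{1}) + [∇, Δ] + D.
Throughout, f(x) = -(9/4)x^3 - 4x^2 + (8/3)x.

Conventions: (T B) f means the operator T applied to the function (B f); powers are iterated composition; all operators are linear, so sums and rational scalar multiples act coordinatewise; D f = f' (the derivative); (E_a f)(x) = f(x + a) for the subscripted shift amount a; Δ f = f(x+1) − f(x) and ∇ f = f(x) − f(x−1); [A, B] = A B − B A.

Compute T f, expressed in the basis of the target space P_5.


g(x) = -(9/2)x^3 - (253/8)x^2 - (2141/48)x - 1297/96

E_{3/2} f = -(9/4)x^3 - (113/8)x^2 - (1177/48)x - 403/32
E_{1} f = -(9/4)x^3 - (43/4)x^2 - (145/12)x - 43/12
(E_{3/2} + E_{1}) f = -(9/2)x^3 - (199/8)x^2 - (1757/48)x - 1553/96
Δ f = -(27/4)x^2 - (59/4)x - 43/12
∇ Δ f = -(27/2)x - 8
∇ f = -(27/4)x^2 - (5/4)x + 53/12
Δ ∇ f = -(27/2)x - 8
[∇, Δ] f = 0
D f = -(27/4)x^2 - 8x + 8/3
((E_{3/2} + E_{1}) + [∇, Δ] + D) f = -(9/2)x^3 - (253/8)x^2 - (2141/48)x - 1297/96


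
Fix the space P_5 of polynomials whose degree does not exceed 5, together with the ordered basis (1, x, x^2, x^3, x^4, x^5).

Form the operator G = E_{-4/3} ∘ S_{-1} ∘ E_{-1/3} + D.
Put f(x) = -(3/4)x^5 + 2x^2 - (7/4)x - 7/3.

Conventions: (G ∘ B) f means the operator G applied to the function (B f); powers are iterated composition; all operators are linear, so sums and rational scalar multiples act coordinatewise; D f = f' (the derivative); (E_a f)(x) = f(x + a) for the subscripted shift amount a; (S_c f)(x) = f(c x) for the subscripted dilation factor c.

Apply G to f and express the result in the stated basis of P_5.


E_{-1/3} f = -(3/4)x^5 + (5/4)x^4 - (5/6)x^3 + (41/18)x^2 - (169/54)x - 247/162
S_{-1} E_{-1/3} f = (3/4)x^5 + (5/4)x^4 + (5/6)x^3 + (41/18)x^2 + (169/54)x - 247/162
E_{-4/3} S_{-1} E_{-1/3} f = (3/4)x^5 - (15/4)x^4 + (15/2)x^3 - (11/2)x^2 + (3/2)x - 17/6
D f = -(15/4)x^4 + 4x - 7/4
(E_{-4/3} ∘ S_{-1} ∘ E_{-1/3} + D) f = (3/4)x^5 - (15/2)x^4 + (15/2)x^3 - (11/2)x^2 + (11/2)x - 55/12

the image equals g(x) = (3/4)x^5 - (15/2)x^4 + (15/2)x^3 - (11/2)x^2 + (11/2)x - 55/12


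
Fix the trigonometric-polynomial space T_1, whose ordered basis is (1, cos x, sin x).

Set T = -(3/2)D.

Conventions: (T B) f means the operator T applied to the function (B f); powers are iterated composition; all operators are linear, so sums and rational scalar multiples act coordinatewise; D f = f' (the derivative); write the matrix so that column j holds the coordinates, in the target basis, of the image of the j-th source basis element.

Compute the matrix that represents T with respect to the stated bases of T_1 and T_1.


image of 1: 0
image of cos x: (3/2)sin x
image of sin x: -(3/2)cos x
each image's coordinates form column j of the matrix

the matrix is [[0, 0, 0]; [0, 0, -3/2]; [0, 3/2, 0]] (rows listed top to bottom)


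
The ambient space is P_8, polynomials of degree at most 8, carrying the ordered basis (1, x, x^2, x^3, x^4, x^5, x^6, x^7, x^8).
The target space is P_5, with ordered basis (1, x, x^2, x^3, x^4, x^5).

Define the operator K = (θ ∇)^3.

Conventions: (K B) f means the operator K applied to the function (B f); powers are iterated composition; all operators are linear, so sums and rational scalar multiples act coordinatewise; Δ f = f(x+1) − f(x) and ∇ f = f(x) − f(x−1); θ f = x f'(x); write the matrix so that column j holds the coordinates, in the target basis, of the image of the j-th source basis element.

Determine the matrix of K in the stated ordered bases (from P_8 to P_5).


image of 1: 0
image of x: 0
image of x^2: 0
image of x^3: 0
image of x^4: 144x
image of x^5: 1440x^2 - 1560x
image of x^6: 7200x^3 - 16920x^2 + 10620x
image of x^7: 25200x^4 - 93240x^3 + 124740x^2 - 58170x
image of x^8: 70560x^5 - 359520x^4 + 750960x^3 - 737520x^2 + 280672x
each image's coordinates form column j of the matrix

the matrix is [[0, 0, 0, 0, 0, 0, 0, 0, 0]; [0, 0, 0, 0, 144, -1560, 10620, -58170, 280672]; [0, 0, 0, 0, 0, 1440, -16920, 124740, -737520]; [0, 0, 0, 0, 0, 0, 7200, -93240, 750960]; [0, 0, 0, 0, 0, 0, 0, 25200, -359520]; [0, 0, 0, 0, 0, 0, 0, 0, 70560]] (rows listed top to bottom)


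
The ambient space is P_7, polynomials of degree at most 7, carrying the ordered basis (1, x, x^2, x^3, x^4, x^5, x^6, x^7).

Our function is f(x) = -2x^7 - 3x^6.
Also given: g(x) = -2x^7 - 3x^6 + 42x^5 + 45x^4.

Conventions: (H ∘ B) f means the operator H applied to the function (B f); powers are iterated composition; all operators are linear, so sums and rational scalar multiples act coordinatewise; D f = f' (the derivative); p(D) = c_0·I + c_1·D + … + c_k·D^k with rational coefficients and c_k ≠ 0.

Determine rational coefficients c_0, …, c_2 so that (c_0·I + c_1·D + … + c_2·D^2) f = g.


D^0 f = -2x^7 - 3x^6
D^1 f = -14x^6 - 18x^5
D^2 f = -84x^5 - 90x^4
matching coefficients of g against c_0 f + c_1 Df + … from the top degree down determines the c_i
solution: c_0 = 1, c_1 = 0, c_2 = -1/2

p(D) = I − (1/2)·D^2, i.e. c_0 = 1, c_1 = 0, c_2 = -1/2


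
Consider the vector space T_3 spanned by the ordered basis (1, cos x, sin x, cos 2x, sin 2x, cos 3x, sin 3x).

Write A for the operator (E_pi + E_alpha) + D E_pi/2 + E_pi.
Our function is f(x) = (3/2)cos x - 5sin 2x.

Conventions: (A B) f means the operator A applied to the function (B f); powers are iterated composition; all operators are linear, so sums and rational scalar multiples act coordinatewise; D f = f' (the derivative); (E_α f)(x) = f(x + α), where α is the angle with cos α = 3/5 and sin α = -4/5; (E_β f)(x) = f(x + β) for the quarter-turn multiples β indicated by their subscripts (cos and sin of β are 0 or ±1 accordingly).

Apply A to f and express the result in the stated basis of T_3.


E_pi f = -(3/2)cos x - 5sin 2x
E_alpha f = (9/10)cos x + (6/5)sin x + (24/5)cos 2x + (7/5)sin 2x
(E_pi + E_alpha) f = -(3/5)cos x + (6/5)sin x + (24/5)cos 2x - (18/5)sin 2x
E_pi/2 f = -(3/2)sin x + 5sin 2x
D E_pi/2 f = -(3/2)cos x + 10cos 2x
E_pi f = -(3/2)cos x - 5sin 2x
((E_pi + E_alpha) + D E_pi/2 + E_pi) f = -(18/5)cos x + (6/5)sin x + (74/5)cos 2x - (43/5)sin 2x

the result is g(x) = -(18/5)cos x + (6/5)sin x + (74/5)cos 2x - (43/5)sin 2x


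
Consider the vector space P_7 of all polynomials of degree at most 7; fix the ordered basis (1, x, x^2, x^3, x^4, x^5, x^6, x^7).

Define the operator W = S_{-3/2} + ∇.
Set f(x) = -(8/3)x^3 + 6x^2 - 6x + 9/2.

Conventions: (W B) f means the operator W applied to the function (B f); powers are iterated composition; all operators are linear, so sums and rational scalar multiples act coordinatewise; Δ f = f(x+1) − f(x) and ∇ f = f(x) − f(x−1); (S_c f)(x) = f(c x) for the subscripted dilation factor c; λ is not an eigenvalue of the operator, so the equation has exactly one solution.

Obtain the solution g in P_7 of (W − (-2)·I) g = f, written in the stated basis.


write g with unknown coordinates in the stated basis and equate coefficients in (W − (-2)·I) g = f
solving from the highest basis element down gives g = (64/33)x^3 + (8/187)x^2 - (100/187)x + 3521/3366
check: W g = -(72/11)x^3 + (1106/187)x^2 - (922/187)x + 8105/3366
so W g − (-2)·g = -(8/3)x^3 + 6x^2 - 6x + 9/2 = f ✓

the result is g(x) = (64/33)x^3 + (8/187)x^2 - (100/187)x + 3521/3366


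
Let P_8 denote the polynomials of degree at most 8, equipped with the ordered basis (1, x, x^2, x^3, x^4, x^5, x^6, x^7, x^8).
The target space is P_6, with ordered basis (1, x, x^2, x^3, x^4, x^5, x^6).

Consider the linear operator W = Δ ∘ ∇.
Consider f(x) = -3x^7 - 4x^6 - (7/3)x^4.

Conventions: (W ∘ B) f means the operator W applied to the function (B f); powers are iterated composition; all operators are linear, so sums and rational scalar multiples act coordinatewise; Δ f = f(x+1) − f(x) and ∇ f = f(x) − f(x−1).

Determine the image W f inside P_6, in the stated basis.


∇ f = -21x^6 + 39x^5 - 45x^4 + (47/3)x^3 + 11x^2 - (37/3)x + 10/3
Δ ∇ f = -126x^5 - 120x^4 - 210x^3 - 148x^2 - 42x - 38/3

the result is g(x) = -126x^5 - 120x^4 - 210x^3 - 148x^2 - 42x - 38/3


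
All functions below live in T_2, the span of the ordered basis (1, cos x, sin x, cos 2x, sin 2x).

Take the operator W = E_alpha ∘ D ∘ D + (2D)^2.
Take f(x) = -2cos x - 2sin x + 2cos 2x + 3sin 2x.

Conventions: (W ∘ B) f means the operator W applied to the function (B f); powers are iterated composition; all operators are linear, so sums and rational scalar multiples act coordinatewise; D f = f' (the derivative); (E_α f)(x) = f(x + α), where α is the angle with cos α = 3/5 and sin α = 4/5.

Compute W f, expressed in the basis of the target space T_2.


the result is g(x) = (54/5)cos x + (38/5)sin x - (1032/25)cos 2x - (924/25)sin 2x

D f = -2cos x + 2sin x + 6cos 2x - 4sin 2x
D D f = 2cos x + 2sin x - 8cos 2x - 12sin 2x
E_alpha D D f = (14/5)cos x - (2/5)sin x - (232/25)cos 2x + (276/25)sin 2x
D f = -2cos x + 2sin x + 6cos 2x - 4sin 2x
(2D) f = -4cos x + 4sin x + 12cos 2x - 8sin 2x
D (2D) f = 4cos x + 4sin x - 16cos 2x - 24sin 2x
(2D) (2D) f = 8cos x + 8sin x - 32cos 2x - 48sin 2x
(E_alpha ∘ D ∘ D + (2D)^2) f = (54/5)cos x + (38/5)sin x - (1032/25)cos 2x - (924/25)sin 2x


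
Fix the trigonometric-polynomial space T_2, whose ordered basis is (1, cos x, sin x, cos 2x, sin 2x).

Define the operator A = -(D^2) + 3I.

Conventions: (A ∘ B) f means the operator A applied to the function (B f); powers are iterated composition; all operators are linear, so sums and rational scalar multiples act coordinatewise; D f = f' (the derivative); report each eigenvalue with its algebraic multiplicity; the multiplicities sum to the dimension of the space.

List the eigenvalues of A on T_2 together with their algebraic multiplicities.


image of 1: 3
image of cos x: 4cos x
image of sin x: 4sin x
image of cos 2x: 7cos 2x
image of sin 2x: 7sin 2x
the matrix is diagonal; its diagonal is (3, 4, 4, 7, 7)
for a triangular matrix the eigenvalues are the diagonal entries, with algebraic multiplicity their repetition count

λ = 3 (multiplicity 1), λ = 4 (multiplicity 2), λ = 7 (multiplicity 2)


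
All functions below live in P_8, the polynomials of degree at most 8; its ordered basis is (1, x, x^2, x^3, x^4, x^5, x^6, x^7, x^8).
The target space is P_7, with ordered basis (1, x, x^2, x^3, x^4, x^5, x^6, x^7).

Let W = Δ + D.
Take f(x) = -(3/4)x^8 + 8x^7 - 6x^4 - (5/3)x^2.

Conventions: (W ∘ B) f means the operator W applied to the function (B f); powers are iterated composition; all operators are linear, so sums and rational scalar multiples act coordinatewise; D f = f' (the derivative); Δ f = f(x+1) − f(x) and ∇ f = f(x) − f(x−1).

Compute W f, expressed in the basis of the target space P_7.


Δ f = -6x^7 + 35x^6 + 126x^5 + (455/2)x^4 + 214x^3 + 111x^2 + (68/3)x - 5/12
D f = -6x^7 + 56x^6 - 24x^3 - (10/3)x
(Δ + D) f = -12x^7 + 91x^6 + 126x^5 + (455/2)x^4 + 190x^3 + 111x^2 + (58/3)x - 5/12

the image equals g(x) = -12x^7 + 91x^6 + 126x^5 + (455/2)x^4 + 190x^3 + 111x^2 + (58/3)x - 5/12


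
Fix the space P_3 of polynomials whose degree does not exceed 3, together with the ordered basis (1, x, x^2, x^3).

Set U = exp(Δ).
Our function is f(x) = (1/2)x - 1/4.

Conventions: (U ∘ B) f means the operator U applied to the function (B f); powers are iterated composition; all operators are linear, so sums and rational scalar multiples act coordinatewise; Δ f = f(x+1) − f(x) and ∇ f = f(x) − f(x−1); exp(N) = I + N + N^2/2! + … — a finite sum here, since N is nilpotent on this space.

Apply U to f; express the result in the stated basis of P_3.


g(x) = (1/2)x + 1/4

order-1 term: 1/2
the series for exp(Δ) f terminates at order 1
exp(Δ) f = (1/2)x + 1/4


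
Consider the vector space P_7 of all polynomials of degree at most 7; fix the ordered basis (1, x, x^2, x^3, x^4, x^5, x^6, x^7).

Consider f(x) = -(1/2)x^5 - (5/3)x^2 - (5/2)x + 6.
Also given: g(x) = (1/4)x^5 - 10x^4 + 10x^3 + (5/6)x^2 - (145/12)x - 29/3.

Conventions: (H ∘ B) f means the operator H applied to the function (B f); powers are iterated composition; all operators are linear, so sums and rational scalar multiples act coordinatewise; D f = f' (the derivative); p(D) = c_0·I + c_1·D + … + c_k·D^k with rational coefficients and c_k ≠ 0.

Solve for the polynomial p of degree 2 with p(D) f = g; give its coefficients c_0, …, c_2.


c_0 = -1/2, c_1 = 4, c_2 = -1

D^0 f = -(1/2)x^5 - (5/3)x^2 - (5/2)x + 6
D^1 f = -(5/2)x^4 - (10/3)x - 5/2
D^2 f = -10x^3 - 10/3
matching coefficients of g against c_0 f + c_1 Df + … from the top degree down determines the c_i
solution: c_0 = -1/2, c_1 = 4, c_2 = -1


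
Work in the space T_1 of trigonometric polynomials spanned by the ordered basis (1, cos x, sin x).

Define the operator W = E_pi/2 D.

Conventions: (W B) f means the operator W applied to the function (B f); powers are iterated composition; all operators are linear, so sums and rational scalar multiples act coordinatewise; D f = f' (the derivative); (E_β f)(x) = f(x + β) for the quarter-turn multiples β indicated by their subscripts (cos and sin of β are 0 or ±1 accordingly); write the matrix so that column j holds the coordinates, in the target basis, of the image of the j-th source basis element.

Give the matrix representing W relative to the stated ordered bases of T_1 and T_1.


image of 1: 0
image of cos x: -cos x
image of sin x: -sin x
each image's coordinates form column j of the matrix

the matrix is [[0, 0, 0]; [0, -1, 0]; [0, 0, -1]] (rows listed top to bottom)


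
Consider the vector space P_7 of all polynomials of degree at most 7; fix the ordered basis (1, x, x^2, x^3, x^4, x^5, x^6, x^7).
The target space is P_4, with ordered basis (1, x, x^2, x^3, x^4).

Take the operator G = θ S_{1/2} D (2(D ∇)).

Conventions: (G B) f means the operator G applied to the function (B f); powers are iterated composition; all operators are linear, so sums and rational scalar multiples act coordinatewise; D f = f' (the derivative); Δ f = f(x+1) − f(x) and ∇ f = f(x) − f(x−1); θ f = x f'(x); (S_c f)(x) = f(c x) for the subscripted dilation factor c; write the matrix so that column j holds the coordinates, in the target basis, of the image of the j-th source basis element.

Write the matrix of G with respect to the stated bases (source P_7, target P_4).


image of 1: 0
image of x: 0
image of x^2: 0
image of x^3: 0
image of x^4: 24x
image of x^5: 60x^2 - 60x
image of x^6: 90x^3 - 180x^2 + 120x
image of x^7: 105x^4 - 315x^3 + 420x^2 - 210x
each image's coordinates form column j of the matrix

the matrix is [[0, 0, 0, 0, 0, 0, 0, 0]; [0, 0, 0, 0, 24, -60, 120, -210]; [0, 0, 0, 0, 0, 60, -180, 420]; [0, 0, 0, 0, 0, 0, 90, -315]; [0, 0, 0, 0, 0, 0, 0, 105]] (rows listed top to bottom)
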